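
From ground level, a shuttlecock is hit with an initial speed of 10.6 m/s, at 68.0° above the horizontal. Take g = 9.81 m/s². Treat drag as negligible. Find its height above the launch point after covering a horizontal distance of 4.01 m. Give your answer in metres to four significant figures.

4.923 m

vₓ = 10.60 cos 68.0° = 3.971 m/s; v_y0 = 10.60 sin 68.0° = 9.828 m/s.
At x = 4.01 m, t = x/vₓ = 4.01/3.971 = 1.010 s.
Height: y = v_y0 t − ½ g t² = 9.828 × 1.010 − 4.905 × 1.010² = 9.925 − 5.002 = 4.923 m.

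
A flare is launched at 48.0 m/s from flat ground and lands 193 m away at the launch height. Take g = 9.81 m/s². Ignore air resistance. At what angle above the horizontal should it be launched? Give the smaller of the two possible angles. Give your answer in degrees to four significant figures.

R = v₀² sin 2θ / g gives sin 2θ = gR/v₀² = 9.81·193/48.0² = 0.8218.
2θ = 55.26° or 180° − 55.26° = 124.7°, so θ = 27.63° or 62.37°.
The smaller angle is 27.63°.

27.63°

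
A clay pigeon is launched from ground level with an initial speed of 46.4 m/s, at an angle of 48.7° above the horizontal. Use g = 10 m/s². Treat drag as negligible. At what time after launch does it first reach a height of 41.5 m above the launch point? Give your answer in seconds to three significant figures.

Resolve: vₓ = 46.40 cos 48.7° = 30.62 m/s and v_y0 = 46.40 sin 48.7° = 34.86 m/s.
Height y(t) = 34.86 t − 5.000 t² = 41.5 gives 5.000 t² − 34.86 t + 41.5 = 0.
Quadratic formula: t = (34.86 ± √385.13) / 10.0 = (34.86 ± 19.62) / 10.0 → t = 1.523 s or 5.448 s.
The first (ascending) time is 1.523 s.

1.52 s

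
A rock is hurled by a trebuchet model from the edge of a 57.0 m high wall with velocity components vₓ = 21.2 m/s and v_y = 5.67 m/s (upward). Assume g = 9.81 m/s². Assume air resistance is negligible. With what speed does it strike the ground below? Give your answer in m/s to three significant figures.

Vertical motion (up positive, ground at y = 0): 4.905 t² − (5.670) t − 57.0 = 0, so t = (5.670 + √(5.670² + 2·9.81·57.0)) / 9.81 = (5.670 + 33.92) / 9.81 = 4.036 s.
Vertical velocity at impact: v_y = v_y0 − g t = 5.670 − 9.81 × 4.036 = −33.92 m/s.
Speed: |v| = √(vₓ² + v_y²) = √(21.20² + 33.92²) = 40.00 m/s.

40.0 m/s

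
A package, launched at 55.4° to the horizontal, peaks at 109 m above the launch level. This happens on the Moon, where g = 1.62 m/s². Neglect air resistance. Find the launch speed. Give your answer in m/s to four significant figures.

At the peak v_y = 0, so v_y0 = √(2gH) = √(2 × 1.62 × 109) = 18.79 m/s.
v_y0 = v₀ sin θ ⇒ v₀ = 18.79 / sin 55.4° = 22.83 m/s.

22.83 m/s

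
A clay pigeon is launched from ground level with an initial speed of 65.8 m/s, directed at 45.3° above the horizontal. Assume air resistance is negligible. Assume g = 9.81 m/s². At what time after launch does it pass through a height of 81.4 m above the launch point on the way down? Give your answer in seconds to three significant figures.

7.24 s

Horizontal component vₓ = 65.80 cos 45.3° = 46.28 m/s; vertical v_y0 = 65.80 sin 45.3° = 46.77 m/s.
Set y = v_y0 t − ½ g t² = 81.4: 4.905 t² − 46.77 t + 81.4 = 0.
t = [46.77 ± √(46.77² − 2·9.81·81.4)] / 9.81 = (46.77 ± 24.30) / 9.81, so t = 2.291 s or t = 7.245 s.
The descending-branch root is 7.245 s.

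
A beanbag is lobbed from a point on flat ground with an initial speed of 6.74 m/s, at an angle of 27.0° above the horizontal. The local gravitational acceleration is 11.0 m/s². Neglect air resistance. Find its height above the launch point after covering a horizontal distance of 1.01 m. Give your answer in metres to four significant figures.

Horizontal component vₓ = 6.740 cos 27.0° = 6.005 m/s; vertical v_y0 = 6.740 sin 27.0° = 3.060 m/s.
At x = 1.01 m, t = x/vₓ = 1.01/6.005 = 0.1682 s.
Height: y = v_y0 t − ½ g t² = 3.060 × 0.1682 − 5.500 × 0.1682² = 0.5146 − 0.1556 = 0.3591 m.

0.3591 m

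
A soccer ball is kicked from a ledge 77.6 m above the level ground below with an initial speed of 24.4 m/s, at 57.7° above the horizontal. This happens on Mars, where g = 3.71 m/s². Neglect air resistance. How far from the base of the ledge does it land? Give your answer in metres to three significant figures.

184 m

Resolve: vₓ = 24.40 cos 57.7° = 13.04 m/s and v_y0 = 24.40 sin 57.7° = 20.62 m/s.
Vertical motion (up positive, ground at y = 0): 1.855 t² − (20.62) t − 77.6 = 0, so t = (20.62 + √(20.62² + 2·3.71·77.6)) / 3.71 = (20.62 + 31.64) / 3.71 = 14.09 s.
Horizontal distance: R = vₓ t = 13.04 × 14.09 = 183.7 m.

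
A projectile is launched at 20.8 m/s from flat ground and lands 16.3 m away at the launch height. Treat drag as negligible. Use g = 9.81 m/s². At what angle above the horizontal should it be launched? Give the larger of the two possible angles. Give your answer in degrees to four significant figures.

Level-ground range R = v₀² sin(2θ)/g ⇒ sin(2θ) = gR/v₀² = 9.81 × 16.3 / 20.8² = 0.3696.
2θ = 21.69° or 180° − 21.69° = 158.3°, so θ = 10.85° or 79.15°.
The larger angle is 79.15°.

79.15°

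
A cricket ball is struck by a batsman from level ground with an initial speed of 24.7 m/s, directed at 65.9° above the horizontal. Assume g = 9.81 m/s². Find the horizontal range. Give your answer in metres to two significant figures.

Horizontal component vₓ = 24.70 cos 65.9° = 10.09 m/s; vertical v_y0 = 24.70 sin 65.9° = 22.55 m/s.
Time aloft: T = 2 v_y0 / g = 2 × 22.55 / 9.81 = 4.597 s.
Range: R = vₓ T = 10.09 × 4.597 = 46.36 m.

46 m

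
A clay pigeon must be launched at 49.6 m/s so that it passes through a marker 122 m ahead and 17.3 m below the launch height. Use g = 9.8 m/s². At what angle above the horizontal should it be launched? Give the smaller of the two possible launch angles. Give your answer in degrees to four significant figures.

Trajectory: y = x tanθ − g x² (1 + tan²θ)/(2v₀²). With x = 122, y = −17.3, v₀ = 49.6, g = 9.80:
29.65 tan²θ − 122 tanθ + (12.35) = 0.
tanθ = [122 ± √(122² − 4 × 29.65 × (12.35))] / (2 × 29.65) = (122 ± 115.8) / 59.29, giving tanθ = 0.1038 or 4.012.
θ = 5.927° or 76.00°; the smaller is 5.927°.

5.927°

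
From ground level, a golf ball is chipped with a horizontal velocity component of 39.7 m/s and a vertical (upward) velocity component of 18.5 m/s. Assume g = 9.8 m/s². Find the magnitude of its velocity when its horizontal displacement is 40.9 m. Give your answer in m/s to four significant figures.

40.58 m/s

x = vₓ t ⇒ t = 40.9/39.70 = 1.030 s.
Vertical velocity there: v_y = v_y0 − g t = 18.50 − 9.80 × 1.030 = 8.404 m/s.
Speed: √(vₓ² + v_y²) = √(39.70² + 8.404²) = 40.58 m/s.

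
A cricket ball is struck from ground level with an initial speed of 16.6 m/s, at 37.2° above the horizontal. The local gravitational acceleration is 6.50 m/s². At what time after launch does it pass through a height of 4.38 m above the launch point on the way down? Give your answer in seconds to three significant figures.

Components: vₓ = 16.60 cos 37.2° = 13.22 m/s, v_y0 = 16.60 sin 37.2° = 10.04 m/s.
Require v_y0 t − ½ g t² = 4.38, i.e. 3.250 t² − 10.04 t + 4.38 = 0.
Quadratic formula: t = (10.04 ± √43.788) / 6.50 = (10.04 ± 6.617) / 6.50 → t = 0.5260 s or 2.562 s.
The descending-branch root is 2.562 s.

2.56 s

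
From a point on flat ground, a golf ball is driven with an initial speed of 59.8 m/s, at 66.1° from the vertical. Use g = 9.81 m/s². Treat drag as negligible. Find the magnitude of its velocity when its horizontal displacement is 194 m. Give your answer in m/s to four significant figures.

Horizontal component vₓ = 59.80 sin 66.1° = 54.67 m/s; vertical v_y0 = 59.80 cos 66.1° = 24.23 m/s.
At x = 194 m, t = x/vₓ = 194/54.67 = 3.548 s.
Vertical velocity there: v_y = v_y0 − g t = 24.23 − 9.81 × 3.548 = −10.58 m/s.
Speed: √(vₓ² + v_y²) = √(54.67² + 10.58²) = 55.69 m/s.

55.69 m/s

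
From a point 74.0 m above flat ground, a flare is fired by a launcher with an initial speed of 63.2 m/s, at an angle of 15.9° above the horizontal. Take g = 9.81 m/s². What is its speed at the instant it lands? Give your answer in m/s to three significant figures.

Horizontal component vₓ = 63.20 cos 15.9° = 60.78 m/s; vertical v_y0 = 63.20 sin 15.9° = 17.31 m/s.
Vertical motion (up positive, ground at y = 0): 4.905 t² − (17.31) t − 74.0 = 0, so t = (17.31 + √(17.31² + 2·9.81·74.0)) / 9.81 = (17.31 + 41.85) / 9.81 = 6.031 s.
Vertical velocity at impact: v_y = v_y0 − g t = 17.31 − 9.81 × 6.031 = −41.85 m/s.
Speed: |v| = √(vₓ² + v_y²) = √(60.78² + 41.85²) = 73.80 m/s.

73.8 m/s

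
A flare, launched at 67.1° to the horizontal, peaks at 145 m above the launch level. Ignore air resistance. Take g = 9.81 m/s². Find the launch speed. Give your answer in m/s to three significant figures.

57.9 m/s

At the peak v_y = 0, so v_y0 = √(2gH) = √(2 × 9.81 × 145) = 53.34 m/s.
v_y0 = v₀ sin θ ⇒ v₀ = 53.34 / sin 67.1° = 57.90 m/s.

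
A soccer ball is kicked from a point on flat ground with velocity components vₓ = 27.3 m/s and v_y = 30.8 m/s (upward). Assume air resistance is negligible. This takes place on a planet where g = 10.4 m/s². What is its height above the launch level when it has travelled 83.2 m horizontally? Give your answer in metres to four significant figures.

Time to reach x = 83.2 m: t = x/vₓ = 83.2/27.30 = 3.048 s.
Height: y = v_y0 t − ½ g t² = 30.80 × 3.048 − 5.200 × 3.048² = 93.87 − 48.30 = 45.57 m.

45.57 m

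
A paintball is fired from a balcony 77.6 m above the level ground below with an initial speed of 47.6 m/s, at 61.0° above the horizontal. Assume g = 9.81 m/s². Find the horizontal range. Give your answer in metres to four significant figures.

232.2 m

vₓ = 47.60 cos 61.0° = 23.08 m/s; v_y0 = 47.60 sin 61.0° = 41.63 m/s.
The projectile lands when y = 77.6 + (41.63) t − ½·9.81·t² = 0. Positive root: t = (41.63 + √(41.63² + 2·9.81·77.6)) / 9.81 = (41.63 + 57.06) / 9.81 = 10.06 s.
Horizontal distance: R = vₓ t = 23.08 × 10.06 = 232.2 m.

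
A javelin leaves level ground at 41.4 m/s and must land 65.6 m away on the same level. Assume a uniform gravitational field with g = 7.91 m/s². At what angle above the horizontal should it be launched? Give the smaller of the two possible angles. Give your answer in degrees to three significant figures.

From R = (v₀²/g) sin 2θ: sin 2θ = 7.91 × 65.6 / 1714.0 = 0.3027.
2θ = 17.62° or 180° − 17.62° = 162.4°, so θ = 8.811° or 81.19°.
The smaller angle is 8.811°.

8.81°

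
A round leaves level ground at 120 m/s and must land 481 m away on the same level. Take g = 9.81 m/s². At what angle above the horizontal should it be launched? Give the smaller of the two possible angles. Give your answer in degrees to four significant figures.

9.564°

From R = (v₀²/g) sin 2θ: sin 2θ = 9.81 × 481 / 14400 = 0.3277.
2θ = 19.13° or 180° − 19.13° = 160.9°, so θ = 9.564° or 80.44°.
The smaller angle is 9.564°.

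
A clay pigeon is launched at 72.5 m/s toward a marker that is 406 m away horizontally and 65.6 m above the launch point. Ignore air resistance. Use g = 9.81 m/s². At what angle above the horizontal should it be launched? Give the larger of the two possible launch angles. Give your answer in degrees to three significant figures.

62.0°

Trajectory: y = x tanθ − g x² (1 + tan²θ)/(2v₀²). With x = 406, y = 65.6, v₀ = 72.5, g = 9.81:
153.8 tan²θ − 406 tanθ + (219.4) = 0.
tanθ = [406 ± √(406² − 4 × 153.8 × (219.4))] / (2 × 153.8) = (406 ± 172.7) / 307.6, giving tanθ = 0.7583 or 1.881.
θ = 37.17° or 62.01°; the larger is 62.01°.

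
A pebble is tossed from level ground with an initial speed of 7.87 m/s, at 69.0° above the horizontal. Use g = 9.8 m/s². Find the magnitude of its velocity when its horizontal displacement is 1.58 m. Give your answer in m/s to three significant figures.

3.38 m/s

vₓ = 7.870 cos 69.0° = 2.820 m/s; v_y0 = 7.870 sin 69.0° = 7.347 m/s.
x = vₓ t ⇒ t = 1.58/2.820 = 0.5602 s.
Vertical velocity there: v_y = v_y0 − g t = 7.347 − 9.80 × 0.5602 = 1.857 m/s.
Speed: √(vₓ² + v_y²) = √(2.820² + 1.857²) = 3.377 m/s.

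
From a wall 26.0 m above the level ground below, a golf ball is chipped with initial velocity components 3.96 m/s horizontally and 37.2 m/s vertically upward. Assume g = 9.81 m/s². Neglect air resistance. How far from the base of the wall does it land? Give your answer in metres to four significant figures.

Vertical motion (up positive, ground at y = 0): 4.905 t² − (37.20) t − 26.0 = 0, so t = (37.20 + √(37.20² + 2·9.81·26.0)) / 9.81 = (37.20 + 43.52) / 9.81 = 8.228 s.
Horizontal distance: R = vₓ t = 3.960 × 8.228 = 32.58 m.

32.58 m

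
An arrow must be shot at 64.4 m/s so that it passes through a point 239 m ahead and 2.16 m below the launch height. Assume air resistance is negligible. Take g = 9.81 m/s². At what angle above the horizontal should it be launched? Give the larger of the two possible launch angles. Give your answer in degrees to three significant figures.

72.8°

Trajectory: y = x tanθ − g x² (1 + tan²θ)/(2v₀²). With x = 239, y = −2.16, v₀ = 64.4, g = 9.81:
67.56 tan²θ − 239 tanθ + (65.40) = 0.
tanθ = [239 ± √(239² − 4 × 67.56 × (65.40))] / (2 × 67.56) = (239 ± 198.6) / 135.1, giving tanθ = 0.2989 or 3.239.
θ = 16.64° or 72.84°; the larger is 72.84°.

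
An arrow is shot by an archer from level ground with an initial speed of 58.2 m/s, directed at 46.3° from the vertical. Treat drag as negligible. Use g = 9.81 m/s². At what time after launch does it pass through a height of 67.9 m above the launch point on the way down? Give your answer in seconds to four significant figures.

Components: vₓ = 58.20 sin 46.3° = 42.08 m/s, v_y0 = 58.20 cos 46.3° = 40.21 m/s.
Set y = v_y0 t − ½ g t² = 67.9: 4.905 t² − 40.21 t + 67.9 = 0.
Quadratic formula: t = (40.21 ± √284.59) / 9.81 = (40.21 ± 16.87) / 9.81 → t = 2.379 s or 5.818 s.
The descending-branch root is 5.818 s.

5.818 s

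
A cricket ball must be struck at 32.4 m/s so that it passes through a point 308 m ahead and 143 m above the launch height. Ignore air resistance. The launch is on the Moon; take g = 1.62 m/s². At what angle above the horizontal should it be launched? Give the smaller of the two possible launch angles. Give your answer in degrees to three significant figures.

Trajectory: y = x tanθ − g x² (1 + tan²θ)/(2v₀²). With x = 308, y = 143, v₀ = 32.4, g = 1.62:
73.20 tan²θ − 308 tanθ + (216.2) = 0.
tanθ = [308 ± √(308² − 4 × 73.20 × (216.2))] / (2 × 73.20) = (308 ± 177.7) / 146.4, giving tanθ = 0.8903 or 3.317.
θ = 41.68° or 73.23°; the smaller is 41.68°.

41.7°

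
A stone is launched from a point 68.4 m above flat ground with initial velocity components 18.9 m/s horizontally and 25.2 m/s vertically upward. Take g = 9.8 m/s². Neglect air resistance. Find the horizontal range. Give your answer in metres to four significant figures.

With up positive and y = 0 at the ground: y(t) = 68.4 + (25.20) t − 4.900 t². Setting y = 0 and taking the positive root: t = [25.20 + √(25.20² + 2·9.80·68.4)] / 9.80 = (25.20 + 44.45) / 9.80 = 7.107 s.
Horizontal distance: R = vₓ t = 18.90 × 7.107 = 134.3 m.

134.3 m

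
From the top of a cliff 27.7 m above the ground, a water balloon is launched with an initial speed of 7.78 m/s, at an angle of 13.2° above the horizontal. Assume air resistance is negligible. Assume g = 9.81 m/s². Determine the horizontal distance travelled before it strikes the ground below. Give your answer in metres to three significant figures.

vₓ = 7.780 cos 13.2° = 7.574 m/s; v_y0 = 7.780 sin 13.2° = 1.777 m/s.
The projectile lands when y = 27.7 + (1.777) t − ½·9.81·t² = 0. Positive root: t = (1.777 + √(1.777² + 2·9.81·27.7)) / 9.81 = (1.777 + 23.38) / 9.81 = 2.564 s.
Horizontal distance: R = vₓ t = 7.574 × 2.564 = 19.42 m.

19.4 m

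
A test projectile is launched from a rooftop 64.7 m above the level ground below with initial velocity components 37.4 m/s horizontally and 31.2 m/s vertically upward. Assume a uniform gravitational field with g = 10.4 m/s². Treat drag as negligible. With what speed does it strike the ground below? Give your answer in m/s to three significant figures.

The projectile lands when y = 64.7 + (31.20) t − ½·10.4·t² = 0. Positive root: t = (31.20 + √(31.20² + 2·10.4·64.7)) / 10.4 = (31.20 + 48.16) / 10.4 = 7.631 s.
Vertical velocity at impact: v_y = v_y0 − g t = 31.20 − 10.4 × 7.631 = −48.16 m/s.
Speed: |v| = √(vₓ² + v_y²) = √(37.40² + 48.16²) = 60.98 m/s.

61.0 m/s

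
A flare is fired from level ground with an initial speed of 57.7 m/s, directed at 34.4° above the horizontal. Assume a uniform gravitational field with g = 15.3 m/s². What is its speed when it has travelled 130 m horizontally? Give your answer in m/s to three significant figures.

Resolve: vₓ = 57.70 cos 34.4° = 47.61 m/s and v_y0 = 57.70 sin 34.4° = 32.60 m/s.
At x = 130 m, t = x/vₓ = 130/47.61 = 2.731 s.
Vertical velocity there: v_y = v_y0 − g t = 32.60 − 15.3 × 2.731 = −9.179 m/s.
Speed: √(vₓ² + v_y²) = √(47.61² + 9.179²) = 48.49 m/s.

48.5 m/s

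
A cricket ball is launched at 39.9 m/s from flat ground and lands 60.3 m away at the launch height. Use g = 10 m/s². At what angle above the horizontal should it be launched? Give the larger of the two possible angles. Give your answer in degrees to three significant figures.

Level-ground range R = v₀² sin(2θ)/g ⇒ sin(2θ) = gR/v₀² = 10.0 × 60.3 / 39.9² = 0.3788.
2θ = 22.26° or 180° − 22.26° = 157.7°, so θ = 11.13° or 78.87°.
The larger angle is 78.87°.

78.9°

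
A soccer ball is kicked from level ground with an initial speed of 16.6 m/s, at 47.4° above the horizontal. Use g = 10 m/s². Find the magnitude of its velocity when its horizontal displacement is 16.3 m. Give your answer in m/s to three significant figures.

11.5 m/s

Horizontal component vₓ = 16.60 cos 47.4° = 11.24 m/s; vertical v_y0 = 16.60 sin 47.4° = 12.22 m/s.
Time to reach x = 16.3 m: t = x/vₓ = 16.3/11.24 = 1.451 s.
Vertical velocity there: v_y = v_y0 − g t = 12.22 − 10.0 × 1.451 = −2.288 m/s.
Speed: √(vₓ² + v_y²) = √(11.24² + 2.288²) = 11.47 m/s.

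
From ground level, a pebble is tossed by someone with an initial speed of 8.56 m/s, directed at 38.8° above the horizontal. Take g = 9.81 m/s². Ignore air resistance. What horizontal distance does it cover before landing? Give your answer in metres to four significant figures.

vₓ = 8.560 cos 38.8° = 6.671 m/s; v_y0 = 8.560 sin 38.8° = 5.364 m/s.
Time aloft: T = 2 v_y0 / g = 2 × 5.364 / 9.81 = 1.094 s.
Range: R = vₓ T = 6.671 × 1.094 = 7.295 m.

7.295 m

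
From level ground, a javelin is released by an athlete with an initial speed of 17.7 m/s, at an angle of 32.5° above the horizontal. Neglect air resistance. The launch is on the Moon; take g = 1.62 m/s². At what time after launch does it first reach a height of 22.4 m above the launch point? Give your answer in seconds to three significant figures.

3.26 s

Horizontal component vₓ = 17.70 cos 32.5° = 14.93 m/s; vertical v_y0 = 17.70 sin 32.5° = 9.510 m/s.
Require v_y0 t − ½ g t² = 22.4, i.e. 0.8100 t² − 9.510 t + 22.4 = 0.
t = [9.510 ± √(9.510² − 2·1.62·22.4)] / 1.62 = (9.510 ± 4.227) / 1.62, so t = 3.261 s or t = 8.480 s.
The first (ascending) time is 3.261 s.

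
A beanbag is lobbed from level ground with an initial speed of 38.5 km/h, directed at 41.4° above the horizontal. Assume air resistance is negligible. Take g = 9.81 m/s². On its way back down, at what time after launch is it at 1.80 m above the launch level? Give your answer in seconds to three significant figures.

1.11 s

Convert: 38.5 km/h = 38.5/3.6 = 10.69 m/s.
Horizontal component vₓ = 10.69 cos 41.4° = 8.022 m/s; vertical v_y0 = 10.69 sin 41.4° = 7.072 m/s.
Require v_y0 t − ½ g t² = 1.80, i.e. 4.905 t² − 7.072 t + 1.80 = 0.
Quadratic formula: t = (7.072 ± √14.702) / 9.81 = (7.072 ± 3.834) / 9.81 → t = 0.3301 s or 1.112 s.
The descending-branch root is 1.112 s.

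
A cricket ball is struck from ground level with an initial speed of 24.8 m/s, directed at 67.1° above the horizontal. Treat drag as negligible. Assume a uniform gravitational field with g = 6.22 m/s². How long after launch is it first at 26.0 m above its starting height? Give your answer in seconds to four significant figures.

1.408 s

Resolve: vₓ = 24.80 cos 67.1° = 9.650 m/s and v_y0 = 24.80 sin 67.1° = 22.85 m/s.
Height y(t) = 22.85 t − 3.110 t² = 26.0 gives 3.110 t² − 22.85 t + 26.0 = 0.
Quadratic formula: t = (22.85 ± √198.47) / 6.22 = (22.85 ± 14.09) / 6.22 → t = 1.408 s or 5.938 s.
The first (ascending) time is 1.408 s.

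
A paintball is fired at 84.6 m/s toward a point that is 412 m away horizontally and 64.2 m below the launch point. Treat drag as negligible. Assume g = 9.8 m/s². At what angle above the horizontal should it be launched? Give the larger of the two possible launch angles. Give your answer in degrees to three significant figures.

73.7°

Trajectory: y = x tanθ − g x² (1 + tan²θ)/(2v₀²). With x = 412, y = −64.2, v₀ = 84.6, g = 9.80:
116.2 tan²θ − 412 tanθ + (52.01) = 0.
tanθ = [412 ± √(412² − 4 × 116.2 × (52.01))] / (2 × 116.2) = (412 ± 381.5) / 232.4, giving tanθ = 0.1311 or 3.414.
θ = 7.468° or 73.67°; the larger is 73.67°.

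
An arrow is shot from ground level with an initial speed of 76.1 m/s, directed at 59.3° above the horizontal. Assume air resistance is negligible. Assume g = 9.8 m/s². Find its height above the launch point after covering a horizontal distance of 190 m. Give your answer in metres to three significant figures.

Components: vₓ = 76.10 cos 59.3° = 38.85 m/s, v_y0 = 76.10 sin 59.3° = 65.43 m/s.
Time to reach x = 190 m: t = x/vₓ = 190/38.85 = 4.890 s.
Height: y = v_y0 t − ½ g t² = 65.43 × 4.890 − 4.900 × 4.890² = 320.0 − 117.2 = 202.8 m.

203 m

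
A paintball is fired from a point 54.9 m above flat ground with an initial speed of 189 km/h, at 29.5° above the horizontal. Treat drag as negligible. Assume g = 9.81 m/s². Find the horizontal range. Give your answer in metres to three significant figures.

Convert: 189 km/h = 189/3.6 = 52.50 m/s.
Resolve: vₓ = 52.50 cos 29.5° = 45.69 m/s and v_y0 = 52.50 sin 29.5° = 25.85 m/s.
The projectile lands when y = 54.9 + (25.85) t − ½·9.81·t² = 0. Positive root: t = (25.85 + √(25.85² + 2·9.81·54.9)) / 9.81 = (25.85 + 41.78) / 9.81 = 6.894 s.
Horizontal distance: R = vₓ t = 45.69 × 6.894 = 315.0 m.

315 m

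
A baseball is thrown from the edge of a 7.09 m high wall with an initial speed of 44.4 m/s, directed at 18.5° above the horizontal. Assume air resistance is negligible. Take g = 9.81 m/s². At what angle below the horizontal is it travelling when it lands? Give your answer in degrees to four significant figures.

Components: vₓ = 44.40 cos 18.5° = 42.11 m/s, v_y0 = 44.40 sin 18.5° = 14.09 m/s.
Vertical motion (up positive, ground at y = 0): 4.905 t² − (14.09) t − 7.09 = 0, so t = (14.09 + √(14.09² + 2·9.81·7.09)) / 9.81 = (14.09 + 18.37) / 9.81 = 3.309 s.
At impact: v_y = v_y0 − g t = −18.37 m/s; vₓ = 42.11 m/s.
Angle below horizontal: arctan(|v_y|/vₓ) = arctan(18.37/42.11) = 23.57°.

23.57°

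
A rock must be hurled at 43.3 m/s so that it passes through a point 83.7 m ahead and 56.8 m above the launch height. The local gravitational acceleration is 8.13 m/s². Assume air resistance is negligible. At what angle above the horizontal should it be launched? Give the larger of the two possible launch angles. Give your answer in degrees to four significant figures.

77.32°

Trajectory: y = x tanθ − g x² (1 + tan²θ)/(2v₀²). With x = 83.7, y = 56.8, v₀ = 43.3, g = 8.13:
15.19 tan²θ − 83.7 tanθ + (71.99) = 0.
tanθ = [83.7 ± √(83.7² − 4 × 15.19 × (71.99))] / (2 × 15.19) = (83.7 ± 51.30) / 30.38, giving tanθ = 1.066 or 4.444.
θ = 46.84° or 77.32°; the larger is 77.32°.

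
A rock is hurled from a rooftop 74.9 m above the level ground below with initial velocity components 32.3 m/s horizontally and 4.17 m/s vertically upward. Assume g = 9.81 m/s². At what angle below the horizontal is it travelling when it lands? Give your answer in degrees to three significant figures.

With up positive and y = 0 at the ground: y(t) = 74.9 + (4.170) t − 4.905 t². Setting y = 0 and taking the positive root: t = [4.170 + √(4.170² + 2·9.81·74.9)] / 9.81 = (4.170 + 38.56) / 9.81 = 4.356 s.
At impact: v_y = v_y0 − g t = −38.56 m/s; vₓ = 32.30 m/s.
Angle below horizontal: arctan(|v_y|/vₓ) = arctan(38.56/32.30) = 50.05°.

50.0°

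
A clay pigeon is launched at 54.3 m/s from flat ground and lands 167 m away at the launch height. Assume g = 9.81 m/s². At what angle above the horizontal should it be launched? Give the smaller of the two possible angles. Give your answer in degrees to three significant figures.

From R = (v₀²/g) sin 2θ: sin 2θ = 9.81 × 167 / 2948.5 = 0.5556.
2θ = 33.75° or 180° − 33.75° = 146.2°, so θ = 16.88° or 73.12°.
The smaller angle is 16.88°.

16.9°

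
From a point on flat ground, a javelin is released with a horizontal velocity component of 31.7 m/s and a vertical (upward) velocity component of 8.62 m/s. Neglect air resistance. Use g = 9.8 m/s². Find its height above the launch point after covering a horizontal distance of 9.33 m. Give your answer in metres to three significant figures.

2.11 m

Time to reach x = 9.33 m: t = x/vₓ = 9.33/31.70 = 0.2943 s.
Height: y = v_y0 t − ½ g t² = 8.620 × 0.2943 − 4.900 × 0.2943² = 2.537 − 0.4245 = 2.113 m.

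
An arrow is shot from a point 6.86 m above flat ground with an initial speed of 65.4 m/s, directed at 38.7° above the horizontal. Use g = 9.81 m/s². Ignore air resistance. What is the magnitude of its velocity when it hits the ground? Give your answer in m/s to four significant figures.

66.42 m/s

Resolve: vₓ = 65.40 cos 38.7° = 51.04 m/s and v_y0 = 65.40 sin 38.7° = 40.89 m/s.
With up positive and y = 0 at the ground: y(t) = 6.86 + (40.89) t − 4.905 t². Setting y = 0 and taking the positive root: t = [40.89 + √(40.89² + 2·9.81·6.86)] / 9.81 = (40.89 + 42.50) / 9.81 = 8.501 s.
Vertical velocity at impact: v_y = v_y0 − g t = 40.89 − 9.81 × 8.501 = −42.50 m/s.
Speed: |v| = √(vₓ² + v_y²) = √(51.04² + 42.50²) = 66.42 m/s.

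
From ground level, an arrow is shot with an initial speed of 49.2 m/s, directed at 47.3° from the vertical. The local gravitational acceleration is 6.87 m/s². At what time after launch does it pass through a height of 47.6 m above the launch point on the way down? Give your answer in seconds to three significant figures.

7.98 s

Horizontal component vₓ = 49.20 sin 47.3° = 36.16 m/s; vertical v_y0 = 49.20 cos 47.3° = 33.37 m/s.
Set y = v_y0 t − ½ g t² = 47.6: 3.435 t² − 33.37 t + 47.6 = 0.
Quadratic formula: t = (33.37 ± √459.23) / 6.87 = (33.37 ± 21.43) / 6.87 → t = 1.737 s or 7.976 s.
The descending-branch root is 7.976 s.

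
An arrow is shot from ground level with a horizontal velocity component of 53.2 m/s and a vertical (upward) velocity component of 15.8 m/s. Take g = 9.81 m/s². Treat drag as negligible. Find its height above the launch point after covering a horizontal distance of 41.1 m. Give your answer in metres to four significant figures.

At x = 41.1 m, t = x/vₓ = 41.1/53.20 = 0.7726 s.
Height: y = v_y0 t − ½ g t² = 15.80 × 0.7726 − 4.905 × 0.7726² = 12.21 − 2.928 = 9.279 m.

9.279 m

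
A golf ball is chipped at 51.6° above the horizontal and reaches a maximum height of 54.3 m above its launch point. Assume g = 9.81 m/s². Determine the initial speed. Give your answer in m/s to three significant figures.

41.6 m/s

At the peak v_y = 0, so v_y0 = √(2gH) = √(2 × 9.81 × 54.3) = 32.64 m/s.
v_y0 = v₀ sin θ ⇒ v₀ = 32.64 / sin 51.6° = 41.65 m/s.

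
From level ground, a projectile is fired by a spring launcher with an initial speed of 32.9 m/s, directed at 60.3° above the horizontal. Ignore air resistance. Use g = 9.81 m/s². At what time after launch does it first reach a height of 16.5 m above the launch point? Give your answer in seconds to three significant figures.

0.650 s

vₓ = 32.90 cos 60.3° = 16.30 m/s; v_y0 = 32.90 sin 60.3° = 28.58 m/s.
Require v_y0 t − ½ g t² = 16.5, i.e. 4.905 t² − 28.58 t + 16.5 = 0.
Quadratic formula: t = (28.58 ± √492.97) / 9.81 = (28.58 ± 22.20) / 9.81 → t = 0.6499 s or 5.176 s.
The first (ascending) time is 0.6499 s.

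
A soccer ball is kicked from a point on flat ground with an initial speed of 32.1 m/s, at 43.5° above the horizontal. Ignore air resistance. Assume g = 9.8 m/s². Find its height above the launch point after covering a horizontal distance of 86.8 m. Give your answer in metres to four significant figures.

14.28 m

Components: vₓ = 32.10 cos 43.5° = 23.28 m/s, v_y0 = 32.10 sin 43.5° = 22.10 m/s.
Time to reach x = 86.8 m: t = x/vₓ = 86.8/23.28 = 3.728 s.
Height: y = v_y0 t − ½ g t² = 22.10 × 3.728 − 4.900 × 3.728² = 82.37 − 68.09 = 14.28 m.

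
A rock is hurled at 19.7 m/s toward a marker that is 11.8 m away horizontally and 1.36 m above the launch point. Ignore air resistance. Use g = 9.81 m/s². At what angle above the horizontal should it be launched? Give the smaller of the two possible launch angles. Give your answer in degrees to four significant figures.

15.42°

Trajectory: y = x tanθ − g x² (1 + tan²θ)/(2v₀²). With x = 11.8, y = 1.36, v₀ = 19.7, g = 9.81:
1.760 tan²θ − 11.8 tanθ + (3.120) = 0.
tanθ = [11.8 ± √(11.8² − 4 × 1.760 × (3.120))] / (2 × 1.760) = (11.8 ± 10.83) / 3.520, giving tanθ = 0.2757 or 6.429.
θ = 15.42° or 81.16°; the smaller is 15.42°.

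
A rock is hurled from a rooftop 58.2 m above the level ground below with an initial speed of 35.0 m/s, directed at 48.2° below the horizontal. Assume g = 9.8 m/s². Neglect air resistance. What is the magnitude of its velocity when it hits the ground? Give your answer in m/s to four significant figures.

48.64 m/s

Resolve: vₓ = 35.00 cos 48.2° = 23.33 m/s and v_y0 = −26.09 m/s (downward).
The projectile lands when y = 58.2 + (−26.09) t − ½·9.80·t² = 0. Positive root: t = (−26.09 + √(26.09² + 2·9.80·58.2)) / 9.80 = (−26.09 + 42.68) / 9.80 = 1.693 s.
Vertical velocity at impact: v_y = v_y0 − g t = −26.09 − 9.80 × 1.693 = −42.68 m/s.
Speed: |v| = √(vₓ² + v_y²) = √(23.33² + 42.68²) = 48.64 m/s.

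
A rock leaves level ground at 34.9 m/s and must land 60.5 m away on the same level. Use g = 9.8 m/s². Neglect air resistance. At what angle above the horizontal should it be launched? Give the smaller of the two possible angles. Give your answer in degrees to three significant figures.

From R = (v₀²/g) sin 2θ: sin 2θ = 9.80 × 60.5 / 1218.0 = 0.4868.
2θ = 29.13° or 180° − 29.13° = 150.9°, so θ = 14.56° or 75.44°.
The smaller angle is 14.56°.

14.6°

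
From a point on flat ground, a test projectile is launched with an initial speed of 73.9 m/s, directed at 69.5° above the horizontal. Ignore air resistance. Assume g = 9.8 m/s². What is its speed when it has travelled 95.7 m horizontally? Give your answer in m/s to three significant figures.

41.9 m/s

Horizontal component vₓ = 73.90 cos 69.5° = 25.88 m/s; vertical v_y0 = 73.90 sin 69.5° = 69.22 m/s.
Time to reach x = 95.7 m: t = x/vₓ = 95.7/25.88 = 3.698 s.
Vertical velocity there: v_y = v_y0 − g t = 69.22 − 9.80 × 3.698 = 32.98 m/s.
Speed: √(vₓ² + v_y²) = √(25.88² + 32.98²) = 41.92 m/s.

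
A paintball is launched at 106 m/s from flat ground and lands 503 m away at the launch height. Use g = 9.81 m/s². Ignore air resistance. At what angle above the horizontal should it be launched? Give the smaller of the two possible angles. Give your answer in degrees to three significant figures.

R = v₀² sin 2θ / g gives sin 2θ = gR/v₀² = 9.81·503/106² = 0.4392.
2θ = 26.05° or 180° − 26.05° = 153.9°, so θ = 13.03° or 76.97°.
The smaller angle is 13.03°.

13.0°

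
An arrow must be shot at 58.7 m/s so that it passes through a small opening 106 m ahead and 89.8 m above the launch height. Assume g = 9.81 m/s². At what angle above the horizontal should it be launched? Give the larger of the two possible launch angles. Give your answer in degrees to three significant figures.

Trajectory: y = x tanθ − g x² (1 + tan²θ)/(2v₀²). With x = 106, y = 89.8, v₀ = 58.7, g = 9.81:
15.99 tan²θ − 106 tanθ + (105.8) = 0.
tanθ = [106 ± √(106² − 4 × 15.99 × (105.8))] / (2 × 15.99) = (106 ± 66.84) / 31.99, giving tanθ = 1.224 or 5.403.
θ = 50.76° or 79.51°; the larger is 79.51°.

79.5°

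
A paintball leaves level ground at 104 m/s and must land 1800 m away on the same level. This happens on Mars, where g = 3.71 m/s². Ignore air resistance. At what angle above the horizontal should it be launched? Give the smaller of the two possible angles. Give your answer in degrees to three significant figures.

19.1°

From R = (v₀²/g) sin 2θ: sin 2θ = 3.71 × 1800 / 10816 = 0.6174.
2θ = 38.13° or 180° − 38.13° = 141.9°, so θ = 19.06° or 70.94°.
The smaller angle is 19.06°.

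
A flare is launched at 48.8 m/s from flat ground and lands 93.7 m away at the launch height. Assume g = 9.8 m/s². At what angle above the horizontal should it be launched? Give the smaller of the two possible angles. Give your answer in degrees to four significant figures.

11.34°

Level-ground range R = v₀² sin(2θ)/g ⇒ sin(2θ) = gR/v₀² = 9.80 × 93.7 / 48.8² = 0.3856.
2θ = 22.68° or 180° − 22.68° = 157.3°, so θ = 11.34° or 78.66°.
The smaller angle is 11.34°.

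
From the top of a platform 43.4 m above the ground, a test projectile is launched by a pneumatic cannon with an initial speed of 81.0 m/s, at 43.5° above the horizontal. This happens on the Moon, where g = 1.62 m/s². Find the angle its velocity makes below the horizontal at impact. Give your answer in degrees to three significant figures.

Components: vₓ = 81.00 cos 43.5° = 58.76 m/s, v_y0 = 81.00 sin 43.5° = 55.76 m/s.
With up positive and y = 0 at the ground: y(t) = 43.4 + (55.76) t − 0.8100 t². Setting y = 0 and taking the positive root: t = [55.76 + √(55.76² + 2·1.62·43.4)] / 1.62 = (55.76 + 57.00) / 1.62 = 69.61 s.
At impact: v_y = v_y0 − g t = −57.00 m/s; vₓ = 58.76 m/s.
Angle below horizontal: arctan(|v_y|/vₓ) = arctan(57.00/58.76) = 44.13°.

44.1°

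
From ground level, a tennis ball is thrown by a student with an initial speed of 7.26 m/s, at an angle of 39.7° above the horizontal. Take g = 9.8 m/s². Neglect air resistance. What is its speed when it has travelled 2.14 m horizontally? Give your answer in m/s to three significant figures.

Components: vₓ = 7.260 cos 39.7° = 5.586 m/s, v_y0 = 7.260 sin 39.7° = 4.637 m/s.
At x = 2.14 m, t = x/vₓ = 2.14/5.586 = 0.3831 s.
Vertical velocity there: v_y = v_y0 − g t = 4.637 − 9.80 × 0.3831 = 0.8830 m/s.
Speed: √(vₓ² + v_y²) = √(5.586² + 0.8830²) = 5.655 m/s.

5.66 m/s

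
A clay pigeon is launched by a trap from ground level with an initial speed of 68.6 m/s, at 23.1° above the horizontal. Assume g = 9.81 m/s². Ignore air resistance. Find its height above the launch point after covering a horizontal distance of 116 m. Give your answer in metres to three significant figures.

32.9 m

Horizontal component vₓ = 68.60 cos 23.1° = 63.10 m/s; vertical v_y0 = 68.60 sin 23.1° = 26.91 m/s.
At x = 116 m, t = x/vₓ = 116/63.10 = 1.838 s.
Height: y = v_y0 t − ½ g t² = 26.91 × 1.838 − 4.905 × 1.838² = 49.48 − 16.58 = 32.90 m.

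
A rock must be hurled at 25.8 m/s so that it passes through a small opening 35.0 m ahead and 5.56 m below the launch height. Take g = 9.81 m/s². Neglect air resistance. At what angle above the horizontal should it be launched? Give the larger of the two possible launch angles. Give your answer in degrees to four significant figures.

75.17°

Trajectory: y = x tanθ − g x² (1 + tan²θ)/(2v₀²). With x = 35.0, y = −5.56, v₀ = 25.8, g = 9.81:
9.027 tan²θ − 35.0 tanθ + (3.467) = 0.
tanθ = [35.0 ± √(35.0² − 4 × 9.027 × (3.467))] / (2 × 9.027) = (35.0 ± 33.16) / 18.05, giving tanθ = 0.1017 or 3.776.
θ = 5.808° or 75.17°; the larger is 75.17°.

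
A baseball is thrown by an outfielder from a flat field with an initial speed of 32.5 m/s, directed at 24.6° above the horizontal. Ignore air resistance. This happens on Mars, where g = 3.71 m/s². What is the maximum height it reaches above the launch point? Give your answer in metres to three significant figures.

24.7 m

Resolve: vₓ = 32.50 cos 24.6° = 29.55 m/s and v_y0 = 32.50 sin 24.6° = 13.53 m/s.
Maximum height: H = v_y0² / (2g) = 13.53² / (2 × 3.71) = 24.67 m.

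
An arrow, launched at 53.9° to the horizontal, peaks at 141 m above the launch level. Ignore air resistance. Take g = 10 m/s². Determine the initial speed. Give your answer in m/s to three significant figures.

65.7 m/s

At the peak v_y = 0, so v_y0 = √(2gH) = √(2 × 10.0 × 141) = 53.10 m/s.
v_y0 = v₀ sin θ ⇒ v₀ = 53.10 / sin 53.9° = 65.72 m/s.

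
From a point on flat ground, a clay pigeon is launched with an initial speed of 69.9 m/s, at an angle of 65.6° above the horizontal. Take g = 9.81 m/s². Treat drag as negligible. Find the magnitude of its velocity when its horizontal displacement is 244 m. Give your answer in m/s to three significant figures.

Components: vₓ = 69.90 cos 65.6° = 28.88 m/s, v_y0 = 69.90 sin 65.6° = 63.66 m/s.
At x = 244 m, t = x/vₓ = 244/28.88 = 8.450 s.
Vertical velocity there: v_y = v_y0 − g t = 63.66 − 9.81 × 8.450 = −19.24 m/s.
Speed: √(vₓ² + v_y²) = √(28.88² + 19.24²) = 34.70 m/s.

34.7 m/s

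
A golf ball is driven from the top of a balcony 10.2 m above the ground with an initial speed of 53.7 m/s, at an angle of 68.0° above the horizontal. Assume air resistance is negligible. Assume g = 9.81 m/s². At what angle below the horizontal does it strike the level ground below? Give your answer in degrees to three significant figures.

Components: vₓ = 53.70 cos 68.0° = 20.12 m/s, v_y0 = 53.70 sin 68.0° = 49.79 m/s.
With up positive and y = 0 at the ground: y(t) = 10.2 + (49.79) t − 4.905 t². Setting y = 0 and taking the positive root: t = [49.79 + √(49.79² + 2·9.81·10.2)] / 9.81 = (49.79 + 51.76) / 9.81 = 10.35 s.
At impact: v_y = v_y0 − g t = −51.76 m/s; vₓ = 20.12 m/s.
Angle below horizontal: arctan(|v_y|/vₓ) = arctan(51.76/20.12) = 68.76°.

68.8°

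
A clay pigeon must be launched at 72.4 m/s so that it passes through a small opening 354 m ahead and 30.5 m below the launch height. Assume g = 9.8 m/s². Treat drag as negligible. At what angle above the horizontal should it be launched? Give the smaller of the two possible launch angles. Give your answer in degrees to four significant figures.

Trajectory: y = x tanθ − g x² (1 + tan²θ)/(2v₀²). With x = 354, y = −30.5, v₀ = 72.4, g = 9.80:
117.1 tan²θ − 354 tanθ + (86.65) = 0.
tanθ = [354 ± √(354² − 4 × 117.1 × (86.65))] / (2 × 117.1) = (354 ± 291.1) / 234.3, giving tanθ = 0.2686 or 2.753.
θ = 15.04° or 70.04°; the smaller is 15.04°.

15.04°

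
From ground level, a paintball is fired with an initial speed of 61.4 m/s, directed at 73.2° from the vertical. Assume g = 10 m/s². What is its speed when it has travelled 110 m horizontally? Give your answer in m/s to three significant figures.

Components: vₓ = 61.40 sin 73.2° = 58.78 m/s, v_y0 = 61.40 cos 73.2° = 17.75 m/s.
Time to reach x = 110 m: t = x/vₓ = 110/58.78 = 1.871 s.
Vertical velocity there: v_y = v_y0 − g t = 17.75 − 10.0 × 1.871 = −0.9675 m/s.
Speed: √(vₓ² + v_y²) = √(58.78² + 0.9675²) = 58.79 m/s.

58.8 m/s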